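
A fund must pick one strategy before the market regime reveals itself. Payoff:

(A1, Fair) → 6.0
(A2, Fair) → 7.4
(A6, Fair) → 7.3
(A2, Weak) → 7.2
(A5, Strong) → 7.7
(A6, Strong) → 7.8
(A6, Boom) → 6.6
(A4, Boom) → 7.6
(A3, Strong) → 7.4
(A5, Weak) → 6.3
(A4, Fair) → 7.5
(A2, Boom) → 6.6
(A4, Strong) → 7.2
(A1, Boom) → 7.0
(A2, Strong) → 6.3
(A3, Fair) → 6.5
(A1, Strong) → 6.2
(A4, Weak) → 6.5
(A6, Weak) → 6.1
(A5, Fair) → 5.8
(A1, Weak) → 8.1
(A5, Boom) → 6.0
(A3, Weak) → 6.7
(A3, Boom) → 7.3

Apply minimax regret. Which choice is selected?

Column bests: Weak=8.1, Fair=7.5, Strong=7.8, Boom=7.6.
A1 regrets: 0.0, 1.5, 1.6, 0.6 → max 1.6
A2 regrets: 0.9, 0.1, 1.5, 1.0 → max 1.5
A3 regrets: 1.4, 1.0, 0.4, 0.3 → max 1.4
A4 regrets: 1.6, 0.0, 0.6, 0.0 → max 1.6
A5 regrets: 1.8, 1.7, 0.1, 1.6 → max 1.8
A6 regrets: 2.0, 0.2, 0.0, 1.0 → max 2.0
Smallest max regret = 1.4 → A3.

A3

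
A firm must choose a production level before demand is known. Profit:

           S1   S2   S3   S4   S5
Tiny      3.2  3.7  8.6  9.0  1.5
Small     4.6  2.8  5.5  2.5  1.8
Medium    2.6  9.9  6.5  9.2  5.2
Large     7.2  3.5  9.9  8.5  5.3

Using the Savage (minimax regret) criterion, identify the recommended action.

Column bests: S1=7.2, S2=9.9, S3=9.9, S4=9.2, S5=5.3.
Tiny regrets: 4.0, 6.2, 1.3, 0.2, 3.8 → max 6.2
Small regrets: 2.6, 7.1, 4.4, 6.7, 3.5 → max 7.1
Medium regrets: 4.6, 0.0, 3.4, 0.0, 0.1 → max 4.6
Large regrets: 0.0, 6.4, 0.0, 0.7, 0.0 → max 6.4
Smallest max regret = 4.6 → Medium.

Medium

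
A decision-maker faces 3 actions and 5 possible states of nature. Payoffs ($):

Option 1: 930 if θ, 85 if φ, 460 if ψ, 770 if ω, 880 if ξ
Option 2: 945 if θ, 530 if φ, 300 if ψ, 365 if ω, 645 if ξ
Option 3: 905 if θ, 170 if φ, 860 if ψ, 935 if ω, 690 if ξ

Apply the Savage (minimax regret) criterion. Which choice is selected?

Option 3

Column bests: θ=945, φ=530, ψ=860, ω=935, ξ=880.
Option 1 regrets: 15, 445, 400, 165, 0 → max 445
Option 2 regrets: 0, 0, 560, 570, 235 → max 570
Option 3 regrets: 40, 360, 0, 0, 190 → max 360
Smallest max regret = 360 → Option 3.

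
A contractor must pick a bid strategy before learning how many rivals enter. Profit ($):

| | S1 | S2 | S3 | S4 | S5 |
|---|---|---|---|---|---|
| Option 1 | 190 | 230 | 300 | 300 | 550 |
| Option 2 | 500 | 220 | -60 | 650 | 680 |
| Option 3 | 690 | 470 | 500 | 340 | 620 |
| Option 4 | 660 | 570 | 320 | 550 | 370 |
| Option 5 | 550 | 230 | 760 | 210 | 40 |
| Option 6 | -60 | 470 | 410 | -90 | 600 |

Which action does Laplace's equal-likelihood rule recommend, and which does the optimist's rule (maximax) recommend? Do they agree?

Row averages: Option 1=314, Option 2=398, Option 3=524, Option 4=494, Option 5=358, Option 6=266
Highest average = 524 → Option 3.
Row maxima: Option 1=550, Option 2=680, Option 3=690, Option 4=660, Option 5=760, Option 6=600
Best best-case = 760 → Option 5.

laplace → Option 3; maximax → Option 5 (disagree)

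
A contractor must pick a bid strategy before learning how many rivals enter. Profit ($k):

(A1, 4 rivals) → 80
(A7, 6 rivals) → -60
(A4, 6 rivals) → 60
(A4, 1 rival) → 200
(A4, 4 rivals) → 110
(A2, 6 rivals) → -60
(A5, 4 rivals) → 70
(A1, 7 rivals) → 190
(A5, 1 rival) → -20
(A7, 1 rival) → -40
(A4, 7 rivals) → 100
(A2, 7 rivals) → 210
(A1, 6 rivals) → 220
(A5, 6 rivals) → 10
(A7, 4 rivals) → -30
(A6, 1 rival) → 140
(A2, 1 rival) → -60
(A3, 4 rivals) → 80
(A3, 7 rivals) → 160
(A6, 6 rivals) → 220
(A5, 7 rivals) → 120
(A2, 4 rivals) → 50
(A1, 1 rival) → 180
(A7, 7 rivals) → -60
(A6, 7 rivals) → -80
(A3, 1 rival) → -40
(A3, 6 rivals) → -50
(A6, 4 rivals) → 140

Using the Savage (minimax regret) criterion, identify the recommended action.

Column bests: 1 rival=200, 4 rivals=140, 6 rivals=220, 7 rivals=210.
A1 regrets: 20, 60, 0, 20 → max 60
A2 regrets: 260, 90, 280, 0 → max 280
A3 regrets: 240, 60, 270, 50 → max 270
A4 regrets: 0, 30, 160, 110 → max 160
A5 regrets: 220, 70, 210, 90 → max 220
A6 regrets: 60, 0, 0, 290 → max 290
A7 regrets: 240, 170, 280, 270 → max 280
Smallest max regret = 60 → A1.

A1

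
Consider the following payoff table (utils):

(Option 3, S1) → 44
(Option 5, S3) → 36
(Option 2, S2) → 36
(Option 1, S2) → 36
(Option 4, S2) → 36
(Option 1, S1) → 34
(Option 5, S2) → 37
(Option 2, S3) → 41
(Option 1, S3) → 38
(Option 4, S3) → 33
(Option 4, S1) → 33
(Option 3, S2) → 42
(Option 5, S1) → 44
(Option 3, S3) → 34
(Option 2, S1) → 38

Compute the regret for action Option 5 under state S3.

Best payoff under S3 is 41.
Regret = 41 − 36 = 5.

5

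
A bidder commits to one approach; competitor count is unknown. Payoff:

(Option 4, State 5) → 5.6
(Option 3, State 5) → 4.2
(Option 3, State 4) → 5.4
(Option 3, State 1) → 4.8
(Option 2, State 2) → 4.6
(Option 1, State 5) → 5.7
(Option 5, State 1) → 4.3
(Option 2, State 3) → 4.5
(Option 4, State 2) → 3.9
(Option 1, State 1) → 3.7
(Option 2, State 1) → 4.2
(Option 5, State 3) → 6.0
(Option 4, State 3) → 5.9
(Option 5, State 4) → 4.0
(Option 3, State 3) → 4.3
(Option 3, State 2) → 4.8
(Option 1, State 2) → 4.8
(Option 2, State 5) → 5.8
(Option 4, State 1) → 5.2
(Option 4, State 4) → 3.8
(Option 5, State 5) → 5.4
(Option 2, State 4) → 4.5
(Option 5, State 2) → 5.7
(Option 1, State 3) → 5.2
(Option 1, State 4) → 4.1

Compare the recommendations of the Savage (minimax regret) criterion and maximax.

minimax regret → Option 5; maximax → Option 5 (agree)

Column bests: State 1=5.2, State 2=5.7, State 3=6.0, State 4=5.4, State 5=5.8.
Option 1 regrets: 1.5, 0.9, 0.8, 1.3, 0.1 → max 1.5
Option 2 regrets: 1.0, 1.1, 1.5, 0.9, 0.0 → max 1.5
Option 3 regrets: 0.4, 0.9, 1.7, 0.0, 1.6 → max 1.7
Option 4 regrets: 0.0, 1.8, 0.1, 1.6, 0.2 → max 1.8
Option 5 regrets: 0.9, 0.0, 0.0, 1.4, 0.4 → max 1.4
Smallest max regret = 1.4 → Option 5.
Row maxima: Option 1=5.7, Option 2=5.8, Option 3=5.4, Option 4=5.9, Option 5=6.0
Best best-case = 6.0 → Option 5.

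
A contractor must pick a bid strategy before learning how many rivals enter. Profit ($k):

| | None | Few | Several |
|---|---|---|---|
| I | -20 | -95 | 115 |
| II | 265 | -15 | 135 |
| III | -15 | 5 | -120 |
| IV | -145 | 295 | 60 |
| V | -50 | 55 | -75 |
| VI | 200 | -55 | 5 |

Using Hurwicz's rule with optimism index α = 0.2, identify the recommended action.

II

I: 0.2·115 + 0.8·(-95) = -53
II: 0.2·265 + 0.8·(-15) = 41
III: 0.2·5 + 0.8·(-120) = -95
IV: 0.2·295 + 0.8·(-145) = -57
V: 0.2·55 + 0.8·(-75) = -49
VI: 0.2·200 + 0.8·(-55) = -4
Highest Hurwicz score = 41 → II.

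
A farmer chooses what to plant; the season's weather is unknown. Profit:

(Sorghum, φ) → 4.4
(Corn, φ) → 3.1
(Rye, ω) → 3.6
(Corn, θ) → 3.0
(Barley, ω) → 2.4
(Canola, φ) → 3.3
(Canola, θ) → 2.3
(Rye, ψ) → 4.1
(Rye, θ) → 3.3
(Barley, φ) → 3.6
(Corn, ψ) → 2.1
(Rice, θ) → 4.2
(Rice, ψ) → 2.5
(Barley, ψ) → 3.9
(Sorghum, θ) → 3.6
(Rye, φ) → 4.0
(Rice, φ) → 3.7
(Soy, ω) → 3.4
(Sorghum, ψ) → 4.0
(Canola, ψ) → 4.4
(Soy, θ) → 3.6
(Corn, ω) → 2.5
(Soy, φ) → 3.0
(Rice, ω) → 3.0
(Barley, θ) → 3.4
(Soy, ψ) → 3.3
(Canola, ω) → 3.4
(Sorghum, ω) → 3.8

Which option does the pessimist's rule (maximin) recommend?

Row minima: Soy=3.0, Corn=2.1, Barley=2.4, Rice=2.5, Canola=2.3, Rye=3.3, Sorghum=3.6
Best worst-case = 3.6 → Sorghum.

Sorghum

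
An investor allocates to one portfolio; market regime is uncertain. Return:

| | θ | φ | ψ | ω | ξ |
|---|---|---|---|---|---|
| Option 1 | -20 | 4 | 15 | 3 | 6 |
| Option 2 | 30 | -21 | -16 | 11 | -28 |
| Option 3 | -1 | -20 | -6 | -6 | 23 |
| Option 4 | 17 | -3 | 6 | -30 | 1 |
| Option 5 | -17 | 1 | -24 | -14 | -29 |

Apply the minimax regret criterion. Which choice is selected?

Option 3

Column bests: θ=30, φ=4, ψ=15, ω=11, ξ=23.
Option 1 regrets: 50, 0, 0, 8, 17 → max 50
Option 2 regrets: 0, 25, 31, 0, 51 → max 51
Option 3 regrets: 31, 24, 21, 17, 0 → max 31
Option 4 regrets: 13, 7, 9, 41, 22 → max 41
Option 5 regrets: 47, 3, 39, 25, 52 → max 52
Smallest max regret = 31 → Option 3.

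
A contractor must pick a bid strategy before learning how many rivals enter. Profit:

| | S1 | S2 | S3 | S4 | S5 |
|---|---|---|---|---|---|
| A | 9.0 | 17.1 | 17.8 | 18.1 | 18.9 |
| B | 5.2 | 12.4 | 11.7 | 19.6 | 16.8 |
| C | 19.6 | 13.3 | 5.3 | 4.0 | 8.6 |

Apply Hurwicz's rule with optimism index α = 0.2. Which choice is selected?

A

A: 0.2·18.9 + 0.8·9.0 = 10.98
B: 0.2·19.6 + 0.8·5.2 = 8.08
C: 0.2·19.6 + 0.8·4.0 = 7.12
Highest Hurwicz score = 10.98 → A.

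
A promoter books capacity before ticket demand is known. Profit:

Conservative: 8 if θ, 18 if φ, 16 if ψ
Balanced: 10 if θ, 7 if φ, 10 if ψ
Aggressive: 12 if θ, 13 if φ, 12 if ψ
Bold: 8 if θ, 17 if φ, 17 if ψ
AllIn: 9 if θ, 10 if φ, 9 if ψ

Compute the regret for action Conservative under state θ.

Best payoff under θ is 12.
Regret = 12 − 8 = 4.

4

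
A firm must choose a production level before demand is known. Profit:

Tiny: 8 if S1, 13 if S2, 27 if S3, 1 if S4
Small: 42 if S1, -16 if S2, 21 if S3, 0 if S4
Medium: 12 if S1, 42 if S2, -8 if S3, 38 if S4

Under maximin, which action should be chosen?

Tiny

Row minima: Tiny=1, Small=-16, Medium=-8
Best worst-case = 1 → Tiny.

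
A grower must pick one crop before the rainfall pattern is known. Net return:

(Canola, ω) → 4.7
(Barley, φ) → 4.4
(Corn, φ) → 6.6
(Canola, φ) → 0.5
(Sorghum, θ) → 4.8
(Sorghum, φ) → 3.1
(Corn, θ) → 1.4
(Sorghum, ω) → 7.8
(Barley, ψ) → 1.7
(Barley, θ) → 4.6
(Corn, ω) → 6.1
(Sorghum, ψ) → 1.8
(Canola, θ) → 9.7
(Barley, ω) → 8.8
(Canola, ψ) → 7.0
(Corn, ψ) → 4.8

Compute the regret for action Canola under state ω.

Best payoff under ω is 8.8.
Regret = 8.8 − 4.7 = 4.1.

4.1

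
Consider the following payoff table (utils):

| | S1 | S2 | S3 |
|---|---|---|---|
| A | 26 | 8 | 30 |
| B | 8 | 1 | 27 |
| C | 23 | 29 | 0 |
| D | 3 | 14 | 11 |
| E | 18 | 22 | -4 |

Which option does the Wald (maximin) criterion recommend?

Row minima: A=8, B=1, C=0, D=3, E=-4
Best worst-case = 8 → A.

A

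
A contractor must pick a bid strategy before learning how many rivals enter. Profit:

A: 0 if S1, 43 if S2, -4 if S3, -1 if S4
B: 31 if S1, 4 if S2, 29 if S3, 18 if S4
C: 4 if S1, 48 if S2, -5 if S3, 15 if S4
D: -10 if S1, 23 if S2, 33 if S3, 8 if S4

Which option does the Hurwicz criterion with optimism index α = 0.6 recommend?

A: 0.6·43 + 0.4·(-4) = 24.2
B: 0.6·31 + 0.4·4 = 20.2
C: 0.6·48 + 0.4·(-5) = 26.8
D: 0.6·33 + 0.4·(-10) = 15.8
Highest Hurwicz score = 26.8 → C.

C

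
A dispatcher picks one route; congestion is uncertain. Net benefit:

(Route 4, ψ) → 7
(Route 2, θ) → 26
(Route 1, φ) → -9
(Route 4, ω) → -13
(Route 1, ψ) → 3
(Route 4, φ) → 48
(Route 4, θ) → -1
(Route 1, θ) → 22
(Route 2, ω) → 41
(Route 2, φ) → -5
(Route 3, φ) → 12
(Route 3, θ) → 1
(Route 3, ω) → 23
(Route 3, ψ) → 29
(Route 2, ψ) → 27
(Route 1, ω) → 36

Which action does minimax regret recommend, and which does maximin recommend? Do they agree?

Column bests: θ=26, φ=48, ψ=29, ω=41.
Route 1 regrets: 4, 57, 26, 5 → max 57
Route 2 regrets: 0, 53, 2, 0 → max 53
Route 3 regrets: 25, 36, 0, 18 → max 36
Route 4 regrets: 27, 0, 22, 54 → max 54
Smallest max regret = 36 → Route 3.
Row minima: Route 1=-9, Route 2=-5, Route 3=1, Route 4=-13
Best worst-case = 1 → Route 3.

minimax regret → Route 3; maximin → Route 3 (agree)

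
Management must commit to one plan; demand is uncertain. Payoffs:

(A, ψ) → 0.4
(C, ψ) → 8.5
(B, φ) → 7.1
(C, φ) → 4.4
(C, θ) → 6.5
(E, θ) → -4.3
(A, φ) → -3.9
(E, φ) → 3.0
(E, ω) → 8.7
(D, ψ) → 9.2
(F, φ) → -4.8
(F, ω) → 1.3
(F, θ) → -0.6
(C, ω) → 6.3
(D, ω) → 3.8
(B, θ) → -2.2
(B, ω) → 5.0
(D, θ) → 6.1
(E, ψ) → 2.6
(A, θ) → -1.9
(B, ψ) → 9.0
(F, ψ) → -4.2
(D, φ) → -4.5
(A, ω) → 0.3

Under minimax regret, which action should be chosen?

Column bests: θ=6.5, φ=7.1, ψ=9.2, ω=8.7.
A regrets: 8.4, 11.0, 8.8, 8.4 → max 11.0
B regrets: 8.7, 0.0, 0.2, 3.7 → max 8.7
C regrets: 0.0, 2.7, 0.7, 2.4 → max 2.7
D regrets: 0.4, 11.6, 0.0, 4.9 → max 11.6
E regrets: 10.8, 4.1, 6.6, 0.0 → max 10.8
F regrets: 7.1, 11.9, 13.4, 7.4 → max 13.4
Smallest max regret = 2.7 → C.

C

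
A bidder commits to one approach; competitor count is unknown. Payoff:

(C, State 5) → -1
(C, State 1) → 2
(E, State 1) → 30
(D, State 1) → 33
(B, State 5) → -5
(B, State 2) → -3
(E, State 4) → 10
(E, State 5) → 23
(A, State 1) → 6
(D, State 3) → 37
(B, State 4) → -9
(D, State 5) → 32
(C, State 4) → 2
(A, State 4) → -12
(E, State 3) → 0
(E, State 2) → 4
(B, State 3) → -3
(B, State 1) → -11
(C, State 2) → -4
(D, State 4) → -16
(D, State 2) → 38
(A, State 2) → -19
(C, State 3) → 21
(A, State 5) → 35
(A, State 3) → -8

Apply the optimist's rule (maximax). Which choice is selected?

Row maxima: A=35, B=-3, C=21, D=38, E=30
Best best-case = 38 → D.

D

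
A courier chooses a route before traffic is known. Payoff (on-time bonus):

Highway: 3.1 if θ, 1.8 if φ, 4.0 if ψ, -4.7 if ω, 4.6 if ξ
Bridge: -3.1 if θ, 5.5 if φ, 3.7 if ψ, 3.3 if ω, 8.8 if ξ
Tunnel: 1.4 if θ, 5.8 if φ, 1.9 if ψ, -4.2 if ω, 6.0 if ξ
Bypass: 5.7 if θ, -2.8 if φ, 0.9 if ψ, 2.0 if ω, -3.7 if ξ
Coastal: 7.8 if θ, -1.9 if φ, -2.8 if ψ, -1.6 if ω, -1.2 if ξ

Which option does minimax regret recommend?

Column bests: θ=7.8, φ=5.8, ψ=4.0, ω=3.3, ξ=8.8.
Highway regrets: 4.7, 4.0, 0.0, 8.0, 4.2 → max 8.0
Bridge regrets: 10.9, 0.3, 0.3, 0.0, 0.0 → max 10.9
Tunnel regrets: 6.4, 0.0, 2.1, 7.5, 2.8 → max 7.5
Bypass regrets: 2.1, 8.6, 3.1, 1.3, 12.5 → max 12.5
Coastal regrets: 0.0, 7.7, 6.8, 4.9, 10.0 → max 10.0
Smallest max regret = 7.5 → Tunnel.

Tunnel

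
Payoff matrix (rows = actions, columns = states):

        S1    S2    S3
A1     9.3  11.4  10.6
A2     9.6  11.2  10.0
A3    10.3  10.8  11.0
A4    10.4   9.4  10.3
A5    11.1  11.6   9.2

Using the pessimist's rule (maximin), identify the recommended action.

A3

Row minima: A1=9.3, A2=9.6, A3=10.3, A4=9.4, A5=9.2
Best worst-case = 10.3 → A3.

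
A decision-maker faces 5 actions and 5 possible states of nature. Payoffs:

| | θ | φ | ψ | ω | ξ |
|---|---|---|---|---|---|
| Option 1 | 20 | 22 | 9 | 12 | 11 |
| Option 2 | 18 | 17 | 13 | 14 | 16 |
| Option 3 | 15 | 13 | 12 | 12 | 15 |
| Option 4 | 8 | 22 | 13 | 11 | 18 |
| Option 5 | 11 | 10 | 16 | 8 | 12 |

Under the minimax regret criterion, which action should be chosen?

Option 2

Column bests: θ=20, φ=22, ψ=16, ω=14, ξ=18.
Option 1 regrets: 0, 0, 7, 2, 7 → max 7
Option 2 regrets: 2, 5, 3, 0, 2 → max 5
Option 3 regrets: 5, 9, 4, 2, 3 → max 9
Option 4 regrets: 12, 0, 3, 3, 0 → max 12
Option 5 regrets: 9, 12, 0, 6, 6 → max 12
Smallest max regret = 5 → Option 2.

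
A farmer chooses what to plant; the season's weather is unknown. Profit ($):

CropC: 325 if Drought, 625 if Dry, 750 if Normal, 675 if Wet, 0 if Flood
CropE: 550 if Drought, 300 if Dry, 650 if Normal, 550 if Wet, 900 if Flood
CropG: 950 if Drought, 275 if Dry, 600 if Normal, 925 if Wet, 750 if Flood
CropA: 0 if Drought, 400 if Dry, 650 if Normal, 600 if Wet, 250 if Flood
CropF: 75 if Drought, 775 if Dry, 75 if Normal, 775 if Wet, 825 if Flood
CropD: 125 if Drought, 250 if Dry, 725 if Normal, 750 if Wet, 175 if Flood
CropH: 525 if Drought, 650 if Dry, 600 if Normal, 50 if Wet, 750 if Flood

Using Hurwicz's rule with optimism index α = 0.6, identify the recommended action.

CropC: 0.6·750 + 0.4·0 = 450
CropE: 0.6·900 + 0.4·300 = 660
CropG: 0.6·950 + 0.4·275 = 680
CropA: 0.6·650 + 0.4·0 = 390
CropF: 0.6·825 + 0.4·75 = 525
CropD: 0.6·750 + 0.4·125 = 500
CropH: 0.6·750 + 0.4·50 = 470
Highest Hurwicz score = 680 → CropG.

CropG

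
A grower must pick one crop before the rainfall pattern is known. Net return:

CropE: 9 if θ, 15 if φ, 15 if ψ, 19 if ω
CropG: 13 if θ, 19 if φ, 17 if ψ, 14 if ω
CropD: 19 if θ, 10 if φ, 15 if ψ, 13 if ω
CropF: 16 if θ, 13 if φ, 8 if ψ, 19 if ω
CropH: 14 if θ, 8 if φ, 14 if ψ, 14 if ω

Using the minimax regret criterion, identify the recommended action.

Column bests: θ=19, φ=19, ψ=17, ω=19.
CropE regrets: 10, 4, 2, 0 → max 10
CropG regrets: 6, 0, 0, 5 → max 6
CropD regrets: 0, 9, 2, 6 → max 9
CropF regrets: 3, 6, 9, 0 → max 9
CropH regrets: 5, 11, 3, 5 → max 11
Smallest max regret = 6 → CropG.

CropG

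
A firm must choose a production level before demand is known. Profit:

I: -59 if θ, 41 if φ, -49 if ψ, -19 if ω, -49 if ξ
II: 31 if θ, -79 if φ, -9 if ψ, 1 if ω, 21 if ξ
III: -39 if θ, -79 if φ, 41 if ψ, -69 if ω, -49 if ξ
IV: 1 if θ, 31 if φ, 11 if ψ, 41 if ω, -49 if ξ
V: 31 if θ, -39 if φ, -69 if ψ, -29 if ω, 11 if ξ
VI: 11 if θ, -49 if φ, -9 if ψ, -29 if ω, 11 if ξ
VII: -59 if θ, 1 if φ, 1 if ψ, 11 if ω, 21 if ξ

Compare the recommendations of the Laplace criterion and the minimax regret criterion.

Row averages: I=-27, II=-7, III=-39, IV=7, V=-19, VI=-13, VII=-5
Highest average = 7 → IV.
Column bests: θ=31, φ=41, ψ=41, ω=41, ξ=21.
I regrets: 90, 0, 90, 60, 70 → max 90
II regrets: 0, 120, 50, 40, 0 → max 120
III regrets: 70, 120, 0, 110, 70 → max 120
IV regrets: 30, 10, 30, 0, 70 → max 70
V regrets: 0, 80, 110, 70, 10 → max 110
VI regrets: 20, 90, 50, 70, 10 → max 90
VII regrets: 90, 40, 40, 30, 0 → max 90
Smallest max regret = 70 → IV.

laplace → IV; minimax regret → IV (agree)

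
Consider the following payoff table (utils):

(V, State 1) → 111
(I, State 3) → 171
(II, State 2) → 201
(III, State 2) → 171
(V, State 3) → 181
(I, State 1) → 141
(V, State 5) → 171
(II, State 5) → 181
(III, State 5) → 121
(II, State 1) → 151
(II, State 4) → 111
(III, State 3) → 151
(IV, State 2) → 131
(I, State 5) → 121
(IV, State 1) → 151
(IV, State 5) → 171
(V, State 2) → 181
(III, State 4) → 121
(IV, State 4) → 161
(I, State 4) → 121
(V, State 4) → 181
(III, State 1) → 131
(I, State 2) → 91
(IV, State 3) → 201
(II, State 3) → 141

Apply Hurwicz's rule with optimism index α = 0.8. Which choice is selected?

IV

I: 0.8·171 + 0.2·91 = 155
II: 0.8·201 + 0.2·111 = 183
III: 0.8·171 + 0.2·121 = 161
IV: 0.8·201 + 0.2·131 = 187
V: 0.8·181 + 0.2·111 = 167
Highest Hurwicz score = 187 → IV.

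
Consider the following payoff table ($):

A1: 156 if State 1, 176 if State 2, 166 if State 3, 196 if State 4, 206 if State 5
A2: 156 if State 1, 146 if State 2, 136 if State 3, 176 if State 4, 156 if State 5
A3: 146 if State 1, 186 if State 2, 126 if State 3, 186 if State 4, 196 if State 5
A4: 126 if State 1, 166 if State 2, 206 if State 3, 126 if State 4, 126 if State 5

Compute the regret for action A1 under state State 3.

Best payoff under State 3 is 206.
Regret = 206 − 166 = 40.

40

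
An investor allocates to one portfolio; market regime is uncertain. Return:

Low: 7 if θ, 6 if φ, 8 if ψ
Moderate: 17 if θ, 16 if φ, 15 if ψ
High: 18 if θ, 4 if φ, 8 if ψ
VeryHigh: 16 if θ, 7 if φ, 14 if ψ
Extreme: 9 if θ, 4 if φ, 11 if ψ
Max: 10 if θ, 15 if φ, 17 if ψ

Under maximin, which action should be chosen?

Row minima: Low=6, Moderate=15, High=4, VeryHigh=7, Extreme=4, Max=10
Best worst-case = 15 → Moderate.

Moderate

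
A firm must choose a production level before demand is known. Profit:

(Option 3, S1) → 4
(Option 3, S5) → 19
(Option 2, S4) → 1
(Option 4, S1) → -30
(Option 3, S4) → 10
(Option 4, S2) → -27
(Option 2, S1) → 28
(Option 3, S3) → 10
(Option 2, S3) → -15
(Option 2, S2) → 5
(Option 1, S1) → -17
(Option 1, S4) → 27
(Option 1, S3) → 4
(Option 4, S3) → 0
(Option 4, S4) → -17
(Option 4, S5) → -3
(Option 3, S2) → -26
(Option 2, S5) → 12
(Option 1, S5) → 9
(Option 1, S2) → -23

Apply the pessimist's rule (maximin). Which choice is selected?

Row minima: Option 1=-23, Option 2=-15, Option 3=-26, Option 4=-30
Best worst-case = -15 → Option 2.

Option 2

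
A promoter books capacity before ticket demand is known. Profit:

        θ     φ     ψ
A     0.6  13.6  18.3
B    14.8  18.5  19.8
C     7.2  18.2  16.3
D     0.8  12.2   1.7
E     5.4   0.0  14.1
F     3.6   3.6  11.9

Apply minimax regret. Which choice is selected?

Column bests: θ=14.8, φ=18.5, ψ=19.8.
A regrets: 14.2, 4.9, 1.5 → max 14.2
B regrets: 0.0, 0.0, 0.0 → max 0.0
C regrets: 7.6, 0.3, 3.5 → max 7.6
D regrets: 14.0, 6.3, 18.1 → max 18.1
E regrets: 9.4, 18.5, 5.7 → max 18.5
F regrets: 11.2, 14.9, 7.9 → max 14.9
Smallest max regret = 0.0 → B.

B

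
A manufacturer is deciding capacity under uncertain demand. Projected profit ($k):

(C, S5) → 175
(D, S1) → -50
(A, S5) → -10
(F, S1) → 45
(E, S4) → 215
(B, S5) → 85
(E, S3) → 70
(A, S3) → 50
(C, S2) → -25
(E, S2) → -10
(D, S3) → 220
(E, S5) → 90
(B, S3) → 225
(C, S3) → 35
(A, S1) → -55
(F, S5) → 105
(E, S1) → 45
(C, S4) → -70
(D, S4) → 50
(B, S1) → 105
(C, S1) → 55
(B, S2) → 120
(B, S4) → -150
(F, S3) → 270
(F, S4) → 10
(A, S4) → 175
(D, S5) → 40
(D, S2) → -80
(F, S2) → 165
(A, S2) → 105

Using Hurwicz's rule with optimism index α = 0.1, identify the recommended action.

A: 0.1·175 + 0.9·(-55) = -32
B: 0.1·225 + 0.9·(-150) = -112.5
C: 0.1·175 + 0.9·(-70) = -45.5
D: 0.1·220 + 0.9·(-80) = -50
E: 0.1·215 + 0.9·(-10) = 12.5
F: 0.1·270 + 0.9·10 = 36
Highest Hurwicz score = 36 → F.

F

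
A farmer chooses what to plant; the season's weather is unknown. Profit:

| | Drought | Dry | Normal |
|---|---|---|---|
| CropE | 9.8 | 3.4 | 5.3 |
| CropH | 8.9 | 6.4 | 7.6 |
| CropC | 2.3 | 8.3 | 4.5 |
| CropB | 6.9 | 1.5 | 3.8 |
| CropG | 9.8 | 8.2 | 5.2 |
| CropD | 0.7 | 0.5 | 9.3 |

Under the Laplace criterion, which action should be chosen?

Row averages: CropE=37/6, CropH=229/30, CropC=151/30, CropB=61/15, CropG=116/15, CropD=3.5
Highest average = 116/15 → CropG.

CropG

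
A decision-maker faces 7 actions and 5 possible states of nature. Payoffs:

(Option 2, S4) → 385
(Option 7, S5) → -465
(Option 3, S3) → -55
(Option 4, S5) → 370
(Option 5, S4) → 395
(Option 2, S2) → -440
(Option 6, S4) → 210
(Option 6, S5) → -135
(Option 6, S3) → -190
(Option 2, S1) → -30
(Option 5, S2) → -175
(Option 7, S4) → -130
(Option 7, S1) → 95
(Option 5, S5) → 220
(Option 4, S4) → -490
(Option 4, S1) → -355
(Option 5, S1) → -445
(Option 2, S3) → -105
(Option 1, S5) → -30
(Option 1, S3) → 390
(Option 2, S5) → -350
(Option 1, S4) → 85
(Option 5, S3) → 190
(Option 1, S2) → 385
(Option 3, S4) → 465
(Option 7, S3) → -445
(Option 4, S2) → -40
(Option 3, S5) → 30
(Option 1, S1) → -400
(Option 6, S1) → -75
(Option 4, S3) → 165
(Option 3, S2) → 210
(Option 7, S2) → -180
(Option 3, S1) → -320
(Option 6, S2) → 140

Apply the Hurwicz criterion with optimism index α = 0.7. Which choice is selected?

Option 1: 0.7·390 + 0.3·(-400) = 153
Option 2: 0.7·385 + 0.3·(-440) = 137.5
Option 3: 0.7·465 + 0.3·(-320) = 229.5
Option 4: 0.7·370 + 0.3·(-490) = 112
Option 5: 0.7·395 + 0.3·(-445) = 143
Option 6: 0.7·210 + 0.3·(-190) = 90
Option 7: 0.7·95 + 0.3·(-465) = -73
Highest Hurwicz score = 229.5 → Option 3.

Option 3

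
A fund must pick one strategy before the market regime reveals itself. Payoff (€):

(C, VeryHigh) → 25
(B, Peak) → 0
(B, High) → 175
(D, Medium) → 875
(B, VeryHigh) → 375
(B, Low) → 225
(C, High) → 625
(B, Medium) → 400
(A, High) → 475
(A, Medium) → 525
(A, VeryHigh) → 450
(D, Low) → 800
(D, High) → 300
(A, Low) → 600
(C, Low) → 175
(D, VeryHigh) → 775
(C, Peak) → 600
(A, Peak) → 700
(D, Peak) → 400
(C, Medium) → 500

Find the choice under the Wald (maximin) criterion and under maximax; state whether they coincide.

maximin → A; maximax → D (disagree)

Row minima: A=450, B=0, C=25, D=300
Best worst-case = 450 → A.
Row maxima: A=700, B=400, C=625, D=875
Best best-case = 875 → D.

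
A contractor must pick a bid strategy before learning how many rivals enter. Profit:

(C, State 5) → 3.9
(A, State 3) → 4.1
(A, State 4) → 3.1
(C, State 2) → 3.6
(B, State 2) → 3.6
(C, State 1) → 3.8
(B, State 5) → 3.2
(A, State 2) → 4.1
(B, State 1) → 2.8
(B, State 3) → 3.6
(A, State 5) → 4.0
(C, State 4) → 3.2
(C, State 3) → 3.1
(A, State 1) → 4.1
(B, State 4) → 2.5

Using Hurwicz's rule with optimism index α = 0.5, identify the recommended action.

A

A: 0.5·4.1 + 0.5·3.1 = 3.6
B: 0.5·3.6 + 0.5·2.5 = 3.05
C: 0.5·3.9 + 0.5·3.1 = 3.5
Highest Hurwicz score = 3.6 → A.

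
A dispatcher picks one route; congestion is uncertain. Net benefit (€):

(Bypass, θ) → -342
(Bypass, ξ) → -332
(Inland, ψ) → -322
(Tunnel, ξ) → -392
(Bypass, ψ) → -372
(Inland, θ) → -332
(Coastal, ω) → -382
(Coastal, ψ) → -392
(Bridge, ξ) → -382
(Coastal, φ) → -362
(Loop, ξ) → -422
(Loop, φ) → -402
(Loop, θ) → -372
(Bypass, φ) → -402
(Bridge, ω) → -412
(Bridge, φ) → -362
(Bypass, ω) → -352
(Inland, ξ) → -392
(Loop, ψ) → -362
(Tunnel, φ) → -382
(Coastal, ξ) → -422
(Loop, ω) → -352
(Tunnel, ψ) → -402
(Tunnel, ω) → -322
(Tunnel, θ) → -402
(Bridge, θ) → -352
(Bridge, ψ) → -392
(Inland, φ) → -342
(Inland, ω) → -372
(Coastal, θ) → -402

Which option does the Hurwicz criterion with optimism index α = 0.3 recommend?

Inland

Inland: 0.3·(-322) + 0.7·(-392) = -371
Coastal: 0.3·(-362) + 0.7·(-422) = -404
Bridge: 0.3·(-352) + 0.7·(-412) = -394
Tunnel: 0.3·(-322) + 0.7·(-402) = -378
Bypass: 0.3·(-332) + 0.7·(-402) = -381
Loop: 0.3·(-352) + 0.7·(-422) = -401
Highest Hurwicz score = -371 → Inland.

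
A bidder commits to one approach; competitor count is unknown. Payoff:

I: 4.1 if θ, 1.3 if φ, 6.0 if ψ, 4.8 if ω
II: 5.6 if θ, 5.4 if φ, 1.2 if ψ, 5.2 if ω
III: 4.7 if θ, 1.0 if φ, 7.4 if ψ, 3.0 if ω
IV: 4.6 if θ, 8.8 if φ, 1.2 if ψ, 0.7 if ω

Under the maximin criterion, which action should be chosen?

I

Row minima: I=1.3, II=1.2, III=1.0, IV=0.7
Best worst-case = 1.3 → I.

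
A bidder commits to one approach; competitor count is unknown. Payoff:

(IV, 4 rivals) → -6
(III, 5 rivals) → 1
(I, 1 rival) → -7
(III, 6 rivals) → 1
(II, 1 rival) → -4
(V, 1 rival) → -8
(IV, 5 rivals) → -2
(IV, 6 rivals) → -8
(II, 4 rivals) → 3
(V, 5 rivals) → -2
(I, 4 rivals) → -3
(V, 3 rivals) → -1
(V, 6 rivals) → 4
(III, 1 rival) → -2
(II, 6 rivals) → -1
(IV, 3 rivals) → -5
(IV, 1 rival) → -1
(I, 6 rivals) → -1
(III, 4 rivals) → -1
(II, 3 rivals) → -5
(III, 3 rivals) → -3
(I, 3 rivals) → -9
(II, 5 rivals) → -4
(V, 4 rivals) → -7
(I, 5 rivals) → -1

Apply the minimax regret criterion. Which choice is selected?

III

Column bests: 1 rival=-1, 3 rivals=-1, 4 rivals=3, 5 rivals=1, 6 rivals=4.
I regrets: 6, 8, 6, 2, 5 → max 8
II regrets: 3, 4, 0, 5, 5 → max 5
III regrets: 1, 2, 4, 0, 3 → max 4
IV regrets: 0, 4, 9, 3, 12 → max 12
V regrets: 7, 0, 10, 3, 0 → max 10
Smallest max regret = 4 → III.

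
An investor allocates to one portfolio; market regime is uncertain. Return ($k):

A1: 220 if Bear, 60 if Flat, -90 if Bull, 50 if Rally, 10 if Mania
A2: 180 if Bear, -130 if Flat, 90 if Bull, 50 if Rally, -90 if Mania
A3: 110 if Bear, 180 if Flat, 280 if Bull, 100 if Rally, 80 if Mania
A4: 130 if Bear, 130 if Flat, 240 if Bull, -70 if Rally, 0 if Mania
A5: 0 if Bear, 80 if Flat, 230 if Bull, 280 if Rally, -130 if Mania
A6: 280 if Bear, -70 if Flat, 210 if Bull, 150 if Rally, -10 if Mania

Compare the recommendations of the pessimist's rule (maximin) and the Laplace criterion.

maximin → A3; laplace → A3 (agree)

Row minima: A1=-90, A2=-130, A3=80, A4=-70, A5=-130, A6=-70
Best worst-case = 80 → A3.
Row averages: A1=50, A2=20, A3=150, A4=86, A5=92, A6=112
Highest average = 150 → A3.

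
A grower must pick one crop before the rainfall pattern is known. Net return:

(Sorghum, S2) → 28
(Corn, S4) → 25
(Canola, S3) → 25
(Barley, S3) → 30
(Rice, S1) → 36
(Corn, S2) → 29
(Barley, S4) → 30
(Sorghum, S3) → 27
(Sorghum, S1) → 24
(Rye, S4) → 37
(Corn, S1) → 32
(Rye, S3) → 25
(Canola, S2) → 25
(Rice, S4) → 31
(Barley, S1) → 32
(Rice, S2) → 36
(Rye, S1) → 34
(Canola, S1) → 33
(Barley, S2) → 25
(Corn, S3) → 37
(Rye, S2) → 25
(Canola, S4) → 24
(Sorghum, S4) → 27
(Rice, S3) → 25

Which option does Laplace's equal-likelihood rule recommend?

Row averages: Sorghum=26.5, Rye=30.25, Canola=26.75, Barley=29.25, Corn=30.75, Rice=32
Highest average = 32 → Rice.

Rice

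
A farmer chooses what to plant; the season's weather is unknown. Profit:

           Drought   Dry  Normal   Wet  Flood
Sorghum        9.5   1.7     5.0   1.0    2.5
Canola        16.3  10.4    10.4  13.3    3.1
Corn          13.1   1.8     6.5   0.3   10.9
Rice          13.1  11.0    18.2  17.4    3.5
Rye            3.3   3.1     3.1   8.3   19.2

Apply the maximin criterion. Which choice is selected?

Rice

Row minima: Sorghum=1.0, Canola=3.1, Corn=0.3, Rice=3.5, Rye=3.1
Best worst-case = 3.5 → Rice.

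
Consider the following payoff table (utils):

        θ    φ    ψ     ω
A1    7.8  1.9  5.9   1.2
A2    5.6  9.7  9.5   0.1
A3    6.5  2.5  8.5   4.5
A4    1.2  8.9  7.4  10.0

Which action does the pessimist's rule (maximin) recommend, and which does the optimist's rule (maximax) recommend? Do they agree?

maximin → A3; maximax → A4 (disagree)

Row minima: A1=1.2, A2=0.1, A3=2.5, A4=1.2
Best worst-case = 2.5 → A3.
Row maxima: A1=7.8, A2=9.7, A3=8.5, A4=10.0
Best best-case = 10.0 → A4.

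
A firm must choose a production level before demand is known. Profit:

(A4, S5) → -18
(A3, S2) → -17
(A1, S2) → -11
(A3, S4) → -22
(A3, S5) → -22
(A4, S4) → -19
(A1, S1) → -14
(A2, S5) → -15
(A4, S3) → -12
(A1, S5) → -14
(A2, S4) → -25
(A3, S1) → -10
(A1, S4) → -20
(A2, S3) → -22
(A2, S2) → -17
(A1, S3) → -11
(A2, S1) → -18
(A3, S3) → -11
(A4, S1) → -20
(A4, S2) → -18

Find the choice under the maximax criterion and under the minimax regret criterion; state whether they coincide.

Row maxima: A1=-11, A2=-15, A3=-10, A4=-12
Best best-case = -10 → A3.
Column bests: S1=-10, S2=-11, S3=-11, S4=-19, S5=-14.
A1 regrets: 4, 0, 0, 1, 0 → max 4
A2 regrets: 8, 6, 11, 6, 1 → max 11
A3 regrets: 0, 6, 0, 3, 8 → max 8
A4 regrets: 10, 7, 1, 0, 4 → max 10
Smallest max regret = 4 → A1.

maximax → A3; minimax regret → A1 (disagree)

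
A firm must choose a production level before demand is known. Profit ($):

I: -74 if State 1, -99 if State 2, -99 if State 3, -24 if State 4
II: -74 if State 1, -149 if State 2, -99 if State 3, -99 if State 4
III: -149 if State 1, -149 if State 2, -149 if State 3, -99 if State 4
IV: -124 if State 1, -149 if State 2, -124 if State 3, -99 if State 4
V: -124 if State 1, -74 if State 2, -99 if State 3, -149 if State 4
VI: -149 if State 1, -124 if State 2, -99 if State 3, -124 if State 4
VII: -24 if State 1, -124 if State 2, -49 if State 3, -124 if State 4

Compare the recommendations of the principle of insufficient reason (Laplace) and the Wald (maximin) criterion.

laplace → I; maximin → I (agree)

Row averages: I=-74, II=-105.25, III=-136.5, IV=-124, V=-111.5, VI=-124, VII=-80.25
Highest average = -74 → I.
Row minima: I=-99, II=-149, III=-149, IV=-149, V=-149, VI=-149, VII=-124
Best worst-case = -99 → I.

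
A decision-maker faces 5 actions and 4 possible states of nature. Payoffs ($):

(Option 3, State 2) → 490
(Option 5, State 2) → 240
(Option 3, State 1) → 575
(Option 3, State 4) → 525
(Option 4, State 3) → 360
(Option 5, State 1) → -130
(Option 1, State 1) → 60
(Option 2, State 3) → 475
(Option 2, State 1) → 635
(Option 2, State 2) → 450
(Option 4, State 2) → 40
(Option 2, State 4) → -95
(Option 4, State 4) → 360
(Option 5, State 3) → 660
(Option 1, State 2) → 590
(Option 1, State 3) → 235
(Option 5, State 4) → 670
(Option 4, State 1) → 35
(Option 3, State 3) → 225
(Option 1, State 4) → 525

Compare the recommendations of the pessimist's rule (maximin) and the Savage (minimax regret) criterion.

Row minima: Option 1=60, Option 2=-95, Option 3=225, Option 4=35, Option 5=-130
Best worst-case = 225 → Option 3.
Column bests: State 1=635, State 2=590, State 3=660, State 4=670.
Option 1 regrets: 575, 0, 425, 145 → max 575
Option 2 regrets: 0, 140, 185, 765 → max 765
Option 3 regrets: 60, 100, 435, 145 → max 435
Option 4 regrets: 600, 550, 300, 310 → max 600
Option 5 regrets: 765, 350, 0, 0 → max 765
Smallest max regret = 435 → Option 3.

maximin → Option 3; minimax regret → Option 3 (agree)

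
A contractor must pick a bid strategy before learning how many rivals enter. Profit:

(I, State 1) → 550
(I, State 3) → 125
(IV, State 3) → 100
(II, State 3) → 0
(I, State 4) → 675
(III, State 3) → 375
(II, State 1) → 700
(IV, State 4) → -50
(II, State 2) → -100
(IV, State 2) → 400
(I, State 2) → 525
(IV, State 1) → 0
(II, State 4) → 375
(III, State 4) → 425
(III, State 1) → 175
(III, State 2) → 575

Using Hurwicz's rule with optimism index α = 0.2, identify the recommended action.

III

I: 0.2·675 + 0.8·125 = 235
II: 0.2·700 + 0.8·(-100) = 60
III: 0.2·575 + 0.8·175 = 255
IV: 0.2·400 + 0.8·(-50) = 40
Highest Hurwicz score = 255 → III.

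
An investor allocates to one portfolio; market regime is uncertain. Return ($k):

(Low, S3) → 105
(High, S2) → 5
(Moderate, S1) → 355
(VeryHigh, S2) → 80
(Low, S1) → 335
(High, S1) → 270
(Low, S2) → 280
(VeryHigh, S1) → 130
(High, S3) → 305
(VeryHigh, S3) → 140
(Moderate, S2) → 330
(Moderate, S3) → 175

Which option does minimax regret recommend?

Column bests: S1=355, S2=330, S3=305.
Low regrets: 20, 50, 200 → max 200
Moderate regrets: 0, 0, 130 → max 130
High regrets: 85, 325, 0 → max 325
VeryHigh regrets: 225, 250, 165 → max 250
Smallest max regret = 130 → Moderate.

Moderate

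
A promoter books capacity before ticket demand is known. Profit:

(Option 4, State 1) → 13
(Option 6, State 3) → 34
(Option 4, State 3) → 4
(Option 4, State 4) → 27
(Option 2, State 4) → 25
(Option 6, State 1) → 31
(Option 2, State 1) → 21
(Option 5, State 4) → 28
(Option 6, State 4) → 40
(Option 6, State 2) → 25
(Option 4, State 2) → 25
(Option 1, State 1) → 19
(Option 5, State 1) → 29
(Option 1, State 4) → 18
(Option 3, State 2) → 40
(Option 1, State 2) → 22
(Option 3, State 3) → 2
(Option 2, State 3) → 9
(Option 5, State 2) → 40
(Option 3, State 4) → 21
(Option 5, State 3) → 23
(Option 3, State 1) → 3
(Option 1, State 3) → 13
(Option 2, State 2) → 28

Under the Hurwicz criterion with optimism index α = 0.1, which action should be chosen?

Option 1: 0.1·22 + 0.9·13 = 13.9
Option 2: 0.1·28 + 0.9·9 = 10.9
Option 3: 0.1·40 + 0.9·2 = 5.8
Option 4: 0.1·27 + 0.9·4 = 6.3
Option 5: 0.1·40 + 0.9·23 = 24.7
Option 6: 0.1·40 + 0.9·25 = 26.5
Highest Hurwicz score = 26.5 → Option 6.

Option 6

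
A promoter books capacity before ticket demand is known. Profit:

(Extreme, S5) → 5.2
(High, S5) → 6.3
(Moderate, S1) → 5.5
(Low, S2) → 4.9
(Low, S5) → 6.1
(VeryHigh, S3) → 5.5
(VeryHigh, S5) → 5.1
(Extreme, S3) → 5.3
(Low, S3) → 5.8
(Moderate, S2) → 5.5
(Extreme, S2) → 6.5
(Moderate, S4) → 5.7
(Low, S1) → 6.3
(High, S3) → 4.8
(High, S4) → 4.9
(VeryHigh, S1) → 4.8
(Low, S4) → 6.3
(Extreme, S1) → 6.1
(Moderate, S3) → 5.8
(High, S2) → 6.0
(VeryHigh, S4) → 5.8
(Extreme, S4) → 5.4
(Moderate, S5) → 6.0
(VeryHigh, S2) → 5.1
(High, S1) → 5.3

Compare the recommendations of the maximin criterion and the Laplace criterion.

maximin → Moderate; laplace → Low (disagree)

Row minima: Low=4.9, Moderate=5.5, High=4.8, VeryHigh=4.8, Extreme=5.2
Best worst-case = 5.5 → Moderate.
Row averages: Low=5.88, Moderate=5.7, High=5.46, VeryHigh=5.26, Extreme=5.7
Highest average = 5.88 → Low.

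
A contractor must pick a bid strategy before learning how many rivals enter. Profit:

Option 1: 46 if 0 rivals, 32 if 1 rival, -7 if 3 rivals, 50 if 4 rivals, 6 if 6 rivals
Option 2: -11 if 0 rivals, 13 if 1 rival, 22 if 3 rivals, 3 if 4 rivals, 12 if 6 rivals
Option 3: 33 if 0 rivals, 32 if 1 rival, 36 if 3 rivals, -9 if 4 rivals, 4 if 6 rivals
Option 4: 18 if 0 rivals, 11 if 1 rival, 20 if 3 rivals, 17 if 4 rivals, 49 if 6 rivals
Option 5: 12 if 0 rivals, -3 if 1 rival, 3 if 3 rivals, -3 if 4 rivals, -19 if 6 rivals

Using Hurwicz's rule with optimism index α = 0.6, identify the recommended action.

Option 4

Option 1: 0.6·50 + 0.4·(-7) = 27.2
Option 2: 0.6·22 + 0.4·(-11) = 8.8
Option 3: 0.6·36 + 0.4·(-9) = 18
Option 4: 0.6·49 + 0.4·11 = 33.8
Option 5: 0.6·12 + 0.4·(-19) = -0.4
Highest Hurwicz score = 33.8 → Option 4.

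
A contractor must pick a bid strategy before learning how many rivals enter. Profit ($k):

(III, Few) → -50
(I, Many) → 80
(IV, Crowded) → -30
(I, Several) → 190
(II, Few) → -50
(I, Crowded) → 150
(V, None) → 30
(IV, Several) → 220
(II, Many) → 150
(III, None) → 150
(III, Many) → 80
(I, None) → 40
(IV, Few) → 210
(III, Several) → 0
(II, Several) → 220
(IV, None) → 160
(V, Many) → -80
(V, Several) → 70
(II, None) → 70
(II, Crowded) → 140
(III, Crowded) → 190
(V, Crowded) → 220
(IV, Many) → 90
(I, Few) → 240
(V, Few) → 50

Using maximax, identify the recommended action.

Row maxima: I=240, II=220, III=190, IV=220, V=220
Best best-case = 240 → I.

I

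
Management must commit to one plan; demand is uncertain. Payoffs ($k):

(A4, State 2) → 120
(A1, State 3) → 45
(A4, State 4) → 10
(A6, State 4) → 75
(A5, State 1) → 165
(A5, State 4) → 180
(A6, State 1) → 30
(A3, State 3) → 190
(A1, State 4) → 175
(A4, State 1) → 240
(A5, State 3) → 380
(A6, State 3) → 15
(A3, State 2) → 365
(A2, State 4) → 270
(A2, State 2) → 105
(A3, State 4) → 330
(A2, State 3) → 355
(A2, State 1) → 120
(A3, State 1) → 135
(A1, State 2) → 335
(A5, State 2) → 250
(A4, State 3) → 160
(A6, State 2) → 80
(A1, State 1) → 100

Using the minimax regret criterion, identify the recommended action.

Column bests: State 1=240, State 2=365, State 3=380, State 4=330.
A1 regrets: 140, 30, 335, 155 → max 335
A2 regrets: 120, 260, 25, 60 → max 260
A3 regrets: 105, 0, 190, 0 → max 190
A4 regrets: 0, 245, 220, 320 → max 320
A5 regrets: 75, 115, 0, 150 → max 150
A6 regrets: 210, 285, 365, 255 → max 365
Smallest max regret = 150 → A5.

A5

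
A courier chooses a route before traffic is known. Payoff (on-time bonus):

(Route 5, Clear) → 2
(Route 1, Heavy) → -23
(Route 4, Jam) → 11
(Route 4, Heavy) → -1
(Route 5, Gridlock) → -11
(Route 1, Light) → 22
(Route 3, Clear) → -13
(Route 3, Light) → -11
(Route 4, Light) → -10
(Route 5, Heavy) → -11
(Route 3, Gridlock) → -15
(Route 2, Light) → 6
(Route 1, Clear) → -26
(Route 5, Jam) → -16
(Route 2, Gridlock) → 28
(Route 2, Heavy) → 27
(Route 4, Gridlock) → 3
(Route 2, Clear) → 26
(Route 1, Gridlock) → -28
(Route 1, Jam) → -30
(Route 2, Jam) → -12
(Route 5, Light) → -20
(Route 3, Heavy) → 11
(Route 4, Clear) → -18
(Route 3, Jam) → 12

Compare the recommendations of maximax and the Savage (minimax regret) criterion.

maximax → Route 2; minimax regret → Route 2 (agree)

Row maxima: Route 1=22, Route 2=28, Route 3=12, Route 4=11, Route 5=2
Best best-case = 28 → Route 2.
Column bests: Clear=26, Light=22, Heavy=27, Jam=12, Gridlock=28.
Route 1 regrets: 52, 0, 50, 42, 56 → max 56
Route 2 regrets: 0, 16, 0, 24, 0 → max 24
Route 3 regrets: 39, 33, 16, 0, 43 → max 43
Route 4 regrets: 44, 32, 28, 1, 25 → max 44
Route 5 regrets: 24, 42, 38, 28, 39 → max 42
Smallest max regret = 24 → Route 2.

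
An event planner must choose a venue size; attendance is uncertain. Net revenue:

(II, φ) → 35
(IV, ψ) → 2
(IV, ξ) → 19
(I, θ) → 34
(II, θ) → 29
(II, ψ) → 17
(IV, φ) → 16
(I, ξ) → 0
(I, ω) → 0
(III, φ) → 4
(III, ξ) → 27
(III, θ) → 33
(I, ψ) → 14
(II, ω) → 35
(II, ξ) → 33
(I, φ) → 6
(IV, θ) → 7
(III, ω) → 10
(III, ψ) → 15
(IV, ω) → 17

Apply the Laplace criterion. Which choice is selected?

Row averages: I=10.8, II=29.8, III=17.8, IV=12.2
Highest average = 29.8 → II.

II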